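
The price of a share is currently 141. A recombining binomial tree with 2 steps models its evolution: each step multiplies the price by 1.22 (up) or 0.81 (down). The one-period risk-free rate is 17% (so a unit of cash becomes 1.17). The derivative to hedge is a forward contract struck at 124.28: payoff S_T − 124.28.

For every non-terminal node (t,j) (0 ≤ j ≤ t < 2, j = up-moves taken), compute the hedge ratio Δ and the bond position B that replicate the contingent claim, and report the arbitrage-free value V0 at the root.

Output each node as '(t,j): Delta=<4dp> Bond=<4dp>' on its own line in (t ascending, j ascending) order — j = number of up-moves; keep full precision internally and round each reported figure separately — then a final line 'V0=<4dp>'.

(0,0): Delta=1.0000 Bond=-90.7882
(1,0): Delta=1.0000 Bond=-106.2222
(1,1): Delta=1.0000 Bond=-106.2222
V0=50.2118

Under the risk-neutral measure, an up-move has probability p* = (R−d)/(u−d) = 0.8780 and values discount at R = 1.17.
Terminal values V(2,·): V(2,0)=-31.7699, V(2,1)=15.0562, V(2,2)=85.5844
(1,0): S=114.2100. Δ = (V_up−V_dn)/(S_up−S_dn) = (15.0562−-31.7699)/(139.3362−92.5101) = 1.0000. V = [p*·15.0562 + (1−p*)·-31.7699]/1.17 = 7.9878. B = V − Δ·S = -106.2222.
(1,1): S=172.0200. Δ = (V_up−V_dn)/(S_up−S_dn) = (85.5844−15.0562)/(209.8644−139.3362) = 1.0000. V = [p*·85.5844 + (1−p*)·15.0562]/1.17 = 65.7978. B = V − Δ·S = -106.2222.
(0,0): S=141.0000. Δ = (V_up−V_dn)/(S_up−S_dn) = (65.7978−7.9878)/(172.0200−114.2100) = 1.0000. V = [p*·65.7978 + (1−p*)·7.9878]/1.17 = 50.2118. B = V − Δ·S = -90.7882.
Check: Δ(0,0)·S0 + B(0,0) = 50.2118 = V0.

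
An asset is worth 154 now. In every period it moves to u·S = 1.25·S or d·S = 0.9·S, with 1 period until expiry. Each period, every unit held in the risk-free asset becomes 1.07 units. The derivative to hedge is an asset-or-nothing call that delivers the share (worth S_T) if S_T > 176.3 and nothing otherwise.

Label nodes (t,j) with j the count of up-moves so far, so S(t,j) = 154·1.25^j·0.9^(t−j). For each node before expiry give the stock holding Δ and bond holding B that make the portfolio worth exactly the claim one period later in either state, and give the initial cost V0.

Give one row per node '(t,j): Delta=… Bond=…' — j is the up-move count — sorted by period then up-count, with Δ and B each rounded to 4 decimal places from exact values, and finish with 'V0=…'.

No-arbitrage ⇒ martingale measure with p* = (R−d)/(u−d) = 0.4857.
Terminal values V(1,·): V(1,0)=0.0000, V(1,1)=192.5000
(0,0): S=154.0000. Δ = (V_up−V_dn)/(S_up−S_dn) = (192.5000−0.0000)/(192.5000−138.6000) = 3.5714. V = [p*·192.5000 + (1−p*)·0.0000]/1.07 = 87.3832. B = V − Δ·S = -462.6168.
Check: Δ(0,0)·S0 + B(0,0) = 87.3832 = V0.

(0,0): Delta=3.5714 Bond=-462.6168
V0=87.3832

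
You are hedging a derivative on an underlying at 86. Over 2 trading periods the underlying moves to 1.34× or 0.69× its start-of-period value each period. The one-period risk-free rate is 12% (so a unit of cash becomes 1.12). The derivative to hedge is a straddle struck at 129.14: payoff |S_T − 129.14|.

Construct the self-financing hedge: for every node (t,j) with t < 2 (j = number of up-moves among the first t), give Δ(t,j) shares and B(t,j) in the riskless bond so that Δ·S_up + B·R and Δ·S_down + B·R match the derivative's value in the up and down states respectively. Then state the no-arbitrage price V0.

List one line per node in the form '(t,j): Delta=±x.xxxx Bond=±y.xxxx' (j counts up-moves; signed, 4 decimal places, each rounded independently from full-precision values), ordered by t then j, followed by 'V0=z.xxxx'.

(0,0): Delta=-0.4657 Bond=74.6429
(1,0): Delta=-1.0000 Bond=115.3036
(1,1): Delta=-0.3250 Bond=67.3797
V0=34.5900

Under the risk-neutral measure, an up-move has probability p* = (R−d)/(u−d) = 0.6615 and values discount at R = 1.12.
Terminal values V(2,·): V(2,0)=88.1954, V(2,1)=49.6244, V(2,2)=25.2816
  t=1,j=0: stock 59.3400 → up 79.5156 (V=49.6244), down 40.9446 (V=88.1954). Price 55.9636; hedge Δ=-1.0000, bond B=115.3036.
  t=1,j=1: stock 115.2400 → up 154.4216 (V=25.2816), down 79.5156 (V=49.6244). Price 29.9292; hedge Δ=-0.3250, bond B=67.3797.
  t=0,j=0: stock 86.0000 → up 115.2400 (V=29.9292), down 59.3400 (V=55.9636). Price 34.5900; hedge Δ=-0.4657, bond B=74.6429.
Self-financing check: at every node Δ·S+B equals the discounted successor values.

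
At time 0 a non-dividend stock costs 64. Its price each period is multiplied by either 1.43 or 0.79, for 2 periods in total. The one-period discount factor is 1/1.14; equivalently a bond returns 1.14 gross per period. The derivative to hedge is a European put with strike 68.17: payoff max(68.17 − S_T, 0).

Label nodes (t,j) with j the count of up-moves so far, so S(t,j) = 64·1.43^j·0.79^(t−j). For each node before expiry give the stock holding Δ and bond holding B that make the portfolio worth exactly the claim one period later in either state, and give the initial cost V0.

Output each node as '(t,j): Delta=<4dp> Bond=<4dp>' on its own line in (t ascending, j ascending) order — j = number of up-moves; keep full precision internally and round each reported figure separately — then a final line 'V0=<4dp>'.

(0,0): Delta=-0.2739 Bond=21.9907
(1,0): Delta=-0.8723 Bond=55.3255
(1,1): Delta=0.0000 Bond=0.0000
V0=4.4596

Under the risk-neutral measure, an up-move has probability p* = (R−d)/(u−d) = 0.5469 and values discount at R = 1.14.
Terminal values V(2,·): V(2,0)=28.2276, V(2,1)=0.0000, V(2,2)=0.0000
  t=1,j=0: stock 50.5600 → up 72.3008 (V=0.0000), down 39.9424 (V=28.2276). Price 11.2199; hedge Δ=-0.8723, bond B=55.3255.
  t=1,j=1: stock 91.5200 → up 130.8736 (V=0.0000), down 72.3008 (V=0.0000). Price 0.0000; hedge Δ=0.0000, bond B=0.0000.
  t=0,j=0: stock 64.0000 → up 91.5200 (V=0.0000), down 50.5600 (V=11.2199). Price 4.4596; hedge Δ=-0.2739, bond B=21.9907.
Each (Δ,B) replicates both successor values, so the strategy is self-financing and V0 is arbitrage-free.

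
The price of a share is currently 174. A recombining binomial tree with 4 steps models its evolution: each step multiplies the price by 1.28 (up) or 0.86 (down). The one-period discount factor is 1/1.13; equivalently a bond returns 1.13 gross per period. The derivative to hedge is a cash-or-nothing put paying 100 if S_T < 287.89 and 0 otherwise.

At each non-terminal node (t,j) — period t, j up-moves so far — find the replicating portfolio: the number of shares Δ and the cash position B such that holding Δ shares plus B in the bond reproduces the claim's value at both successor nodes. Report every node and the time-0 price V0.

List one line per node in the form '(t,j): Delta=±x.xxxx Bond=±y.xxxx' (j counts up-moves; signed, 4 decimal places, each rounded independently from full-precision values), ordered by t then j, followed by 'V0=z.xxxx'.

The replicating-portfolio and risk-neutral prices coincide; use p* = (1.13−0.86)/(1.28−0.86) = 0.6429 for the latter.
Payoff layer (t=4): V(4,0)=100.0000, V(4,1)=100.0000, V(4,2)=100.0000, V(4,3)=0.0000, V(4,4)=0.0000
Node (3,0) S=110.6737: V=(p*·100.0000+(1−p*)·100.0000)/1.13=88.4956; Δ=(100.0000−100.0000)/(141.6624−95.1794)=0.0000; B=V−Δ·S=88.4956
Node (3,1) S=164.7237: V=(p*·100.0000+(1−p*)·100.0000)/1.13=88.4956; Δ=(100.0000−100.0000)/(210.8464−141.6624)=0.0000; B=V−Δ·S=88.4956
Node (3,2) S=245.1702: V=(p*·0.0000+(1−p*)·100.0000)/1.13=31.6056; Δ=(0.0000−100.0000)/(313.8178−210.8464)=-0.9711; B=V−Δ·S=269.7008
Node (3,3) S=364.9044: V=(p*·0.0000+(1−p*)·0.0000)/1.13=0.0000; Δ=(0.0000−0.0000)/(467.0777−313.8178)=0.0000; B=V−Δ·S=0.0000
Node (2,0) S=128.6904: V=(p*·88.4956+(1−p*)·88.4956)/1.13=78.3147; Δ=(88.4956−88.4956)/(164.7237−110.6737)=0.0000; B=V−Δ·S=78.3147
Node (2,1) S=191.5392: V=(p*·31.6056+(1−p*)·88.4956)/1.13=45.9499; Δ=(31.6056−88.4956)/(245.1702−164.7237)=-0.7072; B=V−Δ·S=181.4023
Node (2,2) S=285.0816: V=(p*·0.0000+(1−p*)·31.6056)/1.13=9.9891; Δ=(0.0000−31.6056)/(364.9044−245.1702)=-0.2640; B=V−Δ·S=85.2405
Node (1,0) S=149.6400: V=(p*·45.9499+(1−p*)·78.3147)/1.13=50.8927; Δ=(45.9499−78.3147)/(191.5392−128.6904)=-0.5150; B=V−Δ·S=127.9516
Node (1,1) S=222.7200: V=(p*·9.9891+(1−p*)·45.9499)/1.13=20.2055; Δ=(9.9891−45.9499)/(285.0816−191.5392)=-0.3844; B=V−Δ·S=105.8265
Node (0,0) S=174.0000: V=(p*·20.2055+(1−p*)·50.8927)/1.13=27.5799; Δ=(20.2055−50.8927)/(222.7200−149.6400)=-0.4199; B=V−Δ·S=100.6446
Each (Δ,B) replicates both successor values, so the strategy is self-financing and V0 is arbitrage-free.

(0,0): Delta=-0.4199 Bond=100.6446
(1,0): Delta=-0.5150 Bond=127.9516
(1,1): Delta=-0.3844 Bond=105.8265
(2,0): Delta=0.0000 Bond=78.3147
(2,1): Delta=-0.7072 Bond=181.4023
(2,2): Delta=-0.2640 Bond=85.2405
(3,0): Delta=0.0000 Bond=88.4956
(3,1): Delta=0.0000 Bond=88.4956
(3,2): Delta=-0.9711 Bond=269.7008
(3,3): Delta=0.0000 Bond=0.0000
V0=27.5799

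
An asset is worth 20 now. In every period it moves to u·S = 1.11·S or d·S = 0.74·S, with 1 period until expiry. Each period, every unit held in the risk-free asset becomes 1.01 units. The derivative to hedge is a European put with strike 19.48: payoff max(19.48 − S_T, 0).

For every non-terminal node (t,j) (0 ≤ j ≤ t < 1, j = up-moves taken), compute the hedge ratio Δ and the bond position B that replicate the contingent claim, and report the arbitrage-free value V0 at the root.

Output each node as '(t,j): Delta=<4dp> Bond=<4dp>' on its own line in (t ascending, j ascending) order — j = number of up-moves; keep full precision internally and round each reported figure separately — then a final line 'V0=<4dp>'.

(0,0): Delta=-0.6324 Bond=13.9010
V0=1.2523

Under the risk-neutral measure, an up-move has probability p* = (R−d)/(u−d) = 0.7297 and values discount at R = 1.01.
At expiry t=1: V(1,0)=4.6800, V(1,1)=0.0000
Node (0,0) S=20.0000: V=(p*·0.0000+(1−p*)·4.6800)/1.01=1.2523; Δ=(0.0000−4.6800)/(22.2000−14.8000)=-0.6324; B=V−Δ·S=13.9010
The time-0 hedge costs 1.2523, which is the no-arbitrage price.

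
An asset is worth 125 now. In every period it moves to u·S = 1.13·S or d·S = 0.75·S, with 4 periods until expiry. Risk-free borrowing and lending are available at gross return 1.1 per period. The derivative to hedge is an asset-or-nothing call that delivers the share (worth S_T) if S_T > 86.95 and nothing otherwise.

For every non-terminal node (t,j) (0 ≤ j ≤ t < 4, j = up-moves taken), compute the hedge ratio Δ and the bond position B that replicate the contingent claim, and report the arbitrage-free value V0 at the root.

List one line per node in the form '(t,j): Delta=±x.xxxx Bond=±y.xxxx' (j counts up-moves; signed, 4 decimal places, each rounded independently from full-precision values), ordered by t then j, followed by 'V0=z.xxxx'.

Since d<R<u, set p* = (R−d)/(u−d) = 0.9211; price each node as the discounted p*-expectation of its children.
At expiry t=4: V(4,0)=0.0000, V(4,1)=0.0000, V(4,2)=89.7820, V(4,3)=135.2716, V(4,4)=203.8092
(3,0): S=52.7344. Δ = (V_up−V_dn)/(S_up−S_dn) = (0.0000−0.0000)/(59.5898−39.5508) = 0.0000. V = [p*·0.0000 + (1−p*)·0.0000]/1.1 = 0.0000. B = V − Δ·S = 0.0000.
(3,1): S=79.4531. Δ = (V_up−V_dn)/(S_up−S_dn) = (89.7820−0.0000)/(89.7820−59.5898) = 2.9737. V = [p*·89.7820 + (1−p*)·0.0000]/1.1 = 75.1763. B = V − Δ·S = -161.0922.
(3,2): S=119.7094. Δ = (V_up−V_dn)/(S_up−S_dn) = (135.2716−89.7820)/(135.2716−89.7820) = 1.0000. V = [p*·135.2716 + (1−p*)·89.7820]/1.1 = 119.7094. B = V − Δ·S = 0.0000.
(3,3): S=180.3621. Δ = (V_up−V_dn)/(S_up−S_dn) = (203.8092−135.2716)/(203.8092−135.2716) = 1.0000. V = [p*·203.8092 + (1−p*)·135.2716]/1.1 = 180.3621. B = V − Δ·S = 0.0000.
(2,0): S=70.3125. Δ = (V_up−V_dn)/(S_up−S_dn) = (75.1763−0.0000)/(79.4531−52.7344) = 2.8136. V = [p*·75.1763 + (1−p*)·0.0000]/1.1 = 62.9467. B = V − Δ·S = -134.8858.
(2,1): S=105.9375. Δ = (V_up−V_dn)/(S_up−S_dn) = (119.7094−75.1763)/(119.7094−79.4531) = 1.1062. V = [p*·119.7094 + (1−p*)·75.1763]/1.1 = 105.6306. B = V − Δ·S = -11.5616.
(2,2): S=159.6125. Δ = (V_up−V_dn)/(S_up−S_dn) = (180.3621−119.7094)/(180.3621−119.7094) = 1.0000. V = [p*·180.3621 + (1−p*)·119.7094]/1.1 = 159.6125. B = V − Δ·S = 0.0000.
(1,0): S=93.7500. Δ = (V_up−V_dn)/(S_up−S_dn) = (105.6306−62.9467)/(105.9375−70.3125) = 1.1981. V = [p*·105.6306 + (1−p*)·62.9467]/1.1 = 92.9643. B = V − Δ·S = -19.3616.
(1,1): S=141.2500. Δ = (V_up−V_dn)/(S_up−S_dn) = (159.6125−105.6306)/(159.6125−105.9375) = 1.0057. V = [p*·159.6125 + (1−p*)·105.6306]/1.1 = 141.2280. B = V − Δ·S = -0.8298.
(0,0): S=125.0000. Δ = (V_up−V_dn)/(S_up−S_dn) = (141.2280−92.9643)/(141.2500−93.7500) = 1.0161. V = [p*·141.2280 + (1−p*)·92.9643]/1.1 = 124.9252. B = V − Δ·S = -2.0844.
Check: Δ(0,0)·S0 + B(0,0) = 124.9252 = V0.

(0,0): Delta=1.0161 Bond=-2.0844
(1,0): Delta=1.1981 Bond=-19.3616
(1,1): Delta=1.0057 Bond=-0.8298
(2,0): Delta=2.8136 Bond=-134.8858
(2,1): Delta=1.1062 Bond=-11.5616
(2,2): Delta=1.0000 Bond=0.0000
(3,0): Delta=0.0000 Bond=0.0000
(3,1): Delta=2.9737 Bond=-161.0922
(3,2): Delta=1.0000 Bond=0.0000
(3,3): Delta=1.0000 Bond=0.0000
V0=124.9252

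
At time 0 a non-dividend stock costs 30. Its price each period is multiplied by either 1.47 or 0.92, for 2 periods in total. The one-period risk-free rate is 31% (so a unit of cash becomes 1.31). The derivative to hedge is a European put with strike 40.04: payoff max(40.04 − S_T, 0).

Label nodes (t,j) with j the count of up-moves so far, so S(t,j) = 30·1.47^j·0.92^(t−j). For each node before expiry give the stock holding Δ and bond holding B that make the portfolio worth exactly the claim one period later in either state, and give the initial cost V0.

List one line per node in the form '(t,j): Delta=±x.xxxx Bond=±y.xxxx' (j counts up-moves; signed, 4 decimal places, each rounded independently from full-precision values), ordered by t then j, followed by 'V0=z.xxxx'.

(0,0): Delta=-0.1971 Bond=6.6366
(1,0): Delta=-0.9650 Bond=29.8856
(1,1): Delta=0.0000 Bond=0.0000
V0=0.7224

Risk-neutral probability p* = (R−d)/(u−d) = (1.31−0.92)/(1.47−0.92) = 0.7091.
Terminal values V(2,·): V(2,0)=14.6480, V(2,1)=0.0000, V(2,2)=0.0000
Node (1,0) S=27.6000: V=(p*·0.0000+(1−p*)·14.6480)/1.31=3.2529; Δ=(0.0000−14.6480)/(40.5720−25.3920)=-0.9650; B=V−Δ·S=29.8856
Node (1,1) S=44.1000: V=(p*·0.0000+(1−p*)·0.0000)/1.31=0.0000; Δ=(0.0000−0.0000)/(64.8270−40.5720)=0.0000; B=V−Δ·S=0.0000
Node (0,0) S=30.0000: V=(p*·0.0000+(1−p*)·3.2529)/1.31=0.7224; Δ=(0.0000−3.2529)/(44.1000−27.6000)=-0.1971; B=V−Δ·S=6.6366
The time-0 hedge costs 0.7224, which is the no-arbitrage price.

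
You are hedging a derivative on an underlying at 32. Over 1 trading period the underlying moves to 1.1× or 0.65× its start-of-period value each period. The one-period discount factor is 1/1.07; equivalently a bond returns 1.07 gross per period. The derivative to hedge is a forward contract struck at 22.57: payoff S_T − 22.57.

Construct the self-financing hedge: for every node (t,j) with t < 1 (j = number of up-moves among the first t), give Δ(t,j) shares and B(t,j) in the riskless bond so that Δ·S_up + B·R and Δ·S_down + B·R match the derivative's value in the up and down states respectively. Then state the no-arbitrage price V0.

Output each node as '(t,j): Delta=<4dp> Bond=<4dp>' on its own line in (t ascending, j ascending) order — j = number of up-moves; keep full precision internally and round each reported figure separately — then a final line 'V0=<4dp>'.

Under the risk-neutral measure, an up-move has probability p* = (R−d)/(u−d) = 0.9333 and values discount at R = 1.07.
At expiry t=1: V(1,0)=-1.7700, V(1,1)=12.6300
(0,0): S=32.0000. Δ = (V_up−V_dn)/(S_up−S_dn) = (12.6300−-1.7700)/(35.2000−20.8000) = 1.0000. V = [p*·12.6300 + (1−p*)·-1.7700]/1.07 = 10.9065. B = V − Δ·S = -21.0935.
Each (Δ,B) replicates both successor values, so the strategy is self-financing and V0 is arbitrage-free.

(0,0): Delta=1.0000 Bond=-21.0935
V0=10.9065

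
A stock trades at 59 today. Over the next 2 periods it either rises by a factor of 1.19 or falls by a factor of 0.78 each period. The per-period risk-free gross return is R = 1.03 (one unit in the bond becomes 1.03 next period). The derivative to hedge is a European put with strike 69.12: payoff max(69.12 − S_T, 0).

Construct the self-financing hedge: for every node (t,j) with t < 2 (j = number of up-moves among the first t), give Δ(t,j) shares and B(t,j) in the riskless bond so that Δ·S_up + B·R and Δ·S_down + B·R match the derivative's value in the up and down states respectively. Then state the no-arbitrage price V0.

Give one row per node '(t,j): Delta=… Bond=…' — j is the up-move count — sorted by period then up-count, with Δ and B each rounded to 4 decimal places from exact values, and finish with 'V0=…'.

(0,0): Delta=-0.6469 Bond=49.3741
(1,0): Delta=-1.0000 Bond=67.1068
(1,1): Delta=-0.4987 Bond=40.4544
V0=11.2093

Since d<R<u, set p* = (R−d)/(u−d) = 0.6098; price each node as the discounted p*-expectation of its children.
At expiry t=2: V(2,0)=33.2244, V(2,1)=14.3562, V(2,2)=0.0000
  t=1,j=0: stock 46.0200 → up 54.7638 (V=14.3562), down 35.8956 (V=33.2244). Price 21.0868; hedge Δ=-1.0000, bond B=67.1068.
  t=1,j=1: stock 70.2100 → up 83.5499 (V=0.0000), down 54.7638 (V=14.3562). Price 5.4392; hedge Δ=-0.4987, bond B=40.4544.
  t=0,j=0: stock 59.0000 → up 70.2100 (V=5.4392), down 46.0200 (V=21.0868). Price 11.2093; hedge Δ=-0.6469, bond B=49.3741.
Check: Δ(0,0)·S0 + B(0,0) = 11.2093 = V0.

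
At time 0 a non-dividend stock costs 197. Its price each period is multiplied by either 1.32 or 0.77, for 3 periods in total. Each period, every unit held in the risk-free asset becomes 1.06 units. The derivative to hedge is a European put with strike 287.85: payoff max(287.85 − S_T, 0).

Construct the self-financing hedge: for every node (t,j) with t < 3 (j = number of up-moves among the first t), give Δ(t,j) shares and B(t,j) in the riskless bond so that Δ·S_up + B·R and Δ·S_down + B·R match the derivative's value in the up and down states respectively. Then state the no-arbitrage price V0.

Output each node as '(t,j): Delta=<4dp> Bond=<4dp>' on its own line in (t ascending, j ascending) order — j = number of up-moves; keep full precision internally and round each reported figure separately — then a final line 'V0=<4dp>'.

No-arbitrage ⇒ martingale measure with p* = (R−d)/(u−d) = 0.5273.
Terminal payoffs: V(3,0)=197.9130, V(3,1)=133.6723, V(3,2)=23.5453, V(3,3)=0.0000
(2,0): S=116.8013. Δ = (V_up−V_dn)/(S_up−S_dn) = (133.6723−197.9130)/(154.1777−89.9370) = -1.0000. V = [p*·133.6723 + (1−p*)·197.9130]/1.06 = 154.7553. B = V − Δ·S = 271.5566.
(2,1): S=200.2308. Δ = (V_up−V_dn)/(S_up−S_dn) = (23.5453−133.6723)/(264.3047−154.1777) = -1.0000. V = [p*·23.5453 + (1−p*)·133.6723]/1.06 = 71.3258. B = V − Δ·S = 271.5566.
(2,2): S=343.2528. Δ = (V_up−V_dn)/(S_up−S_dn) = (0.0000−23.5453)/(453.0937−264.3047) = -0.1247. V = [p*·0.0000 + (1−p*)·23.5453]/1.06 = 10.5005. B = V − Δ·S = 53.3102.
(1,0): S=151.6900. Δ = (V_up−V_dn)/(S_up−S_dn) = (71.3258−154.7553)/(200.2308−116.8013) = -1.0000. V = [p*·71.3258 + (1−p*)·154.7553]/1.06 = 104.4955. B = V − Δ·S = 256.1855.
(1,1): S=260.0400. Δ = (V_up−V_dn)/(S_up−S_dn) = (10.5005−71.3258)/(343.2528−200.2308) = -0.4253. V = [p*·10.5005 + (1−p*)·71.3258]/1.06 = 37.0323. B = V − Δ·S = 147.6238.
(0,0): S=197.0000. Δ = (V_up−V_dn)/(S_up−S_dn) = (37.0323−104.4955)/(260.0400−151.6900) = -0.6226. V = [p*·37.0323 + (1−p*)·104.4955]/1.06 = 65.0226. B = V − Δ·S = 187.6829.
Self-financing check: at every node Δ·S+B equals the discounted successor values.

(0,0): Delta=-0.6226 Bond=187.6829
(1,0): Delta=-1.0000 Bond=256.1855
(1,1): Delta=-0.4253 Bond=147.6238
(2,0): Delta=-1.0000 Bond=271.5566
(2,1): Delta=-1.0000 Bond=271.5566
(2,2): Delta=-0.1247 Bond=53.3102
V0=65.0226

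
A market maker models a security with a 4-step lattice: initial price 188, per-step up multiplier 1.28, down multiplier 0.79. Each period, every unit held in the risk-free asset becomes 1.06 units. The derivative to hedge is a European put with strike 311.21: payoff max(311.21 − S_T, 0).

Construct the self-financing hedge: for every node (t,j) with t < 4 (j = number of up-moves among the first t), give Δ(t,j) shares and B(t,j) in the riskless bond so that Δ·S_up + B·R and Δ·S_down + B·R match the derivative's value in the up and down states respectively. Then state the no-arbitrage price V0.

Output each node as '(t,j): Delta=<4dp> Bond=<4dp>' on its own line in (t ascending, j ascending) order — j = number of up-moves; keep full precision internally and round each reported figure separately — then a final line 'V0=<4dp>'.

(0,0): Delta=-0.7044 Bond=205.1308
(1,0): Delta=-0.9990 Bond=261.1915
(1,1): Delta=-0.5563 Bond=181.7882
(2,0): Delta=-1.0000 Bond=276.9758
(2,1): Delta=-0.9986 Bond=276.7710
(2,2): Delta=-0.3339 Bond=124.1896
(3,0): Delta=-1.0000 Bond=293.5943
(3,1): Delta=-1.0000 Bond=293.5943
(3,2): Delta=-0.9978 Bond=293.2004
(3,3): Delta=0.0000 Bond=0.0000
V0=72.6949

Since d<R<u, set p* = (R−d)/(u−d) = 0.5510; price each node as the discounted p*-expectation of its children.
Terminal values V(4,·): V(4,0)=237.9838, V(4,1)=192.5651, V(4,2)=118.9752, V(4,3)=0.0000, V(4,4)=0.0000
(3,0): S=92.6913. Δ = (V_up−V_dn)/(S_up−S_dn) = (192.5651−237.9838)/(118.6449−73.2262) = -1.0000. V = [p*·192.5651 + (1−p*)·237.9838]/1.06 = 200.9030. B = V − Δ·S = 293.5943.
(3,1): S=150.1834. Δ = (V_up−V_dn)/(S_up−S_dn) = (118.9752−192.5651)/(192.2348−118.6449) = -1.0000. V = [p*·118.9752 + (1−p*)·192.5651]/1.06 = 143.4109. B = V − Δ·S = 293.5943.
(3,2): S=243.3352. Δ = (V_up−V_dn)/(S_up−S_dn) = (0.0000−118.9752)/(311.4690−192.2348) = -0.9978. V = [p*·0.0000 + (1−p*)·118.9752]/1.06 = 50.3938. B = V − Δ·S = 293.2004.
(3,3): S=394.2646. Δ = (V_up−V_dn)/(S_up−S_dn) = (0.0000−0.0000)/(504.6587−311.4690) = 0.0000. V = [p*·0.0000 + (1−p*)·0.0000]/1.06 = 0.0000. B = V − Δ·S = 0.0000.
(2,0): S=117.3308. Δ = (V_up−V_dn)/(S_up−S_dn) = (143.4109−200.9030)/(150.1834−92.6913) = -1.0000. V = [p*·143.4109 + (1−p*)·200.9030]/1.06 = 159.6450. B = V − Δ·S = 276.9758.
(2,1): S=190.1056. Δ = (V_up−V_dn)/(S_up−S_dn) = (50.3938−143.4109)/(243.3352−150.1834) = -0.9986. V = [p*·50.3938 + (1−p*)·143.4109]/1.06 = 86.9402. B = V − Δ·S = 276.7710.
(2,2): S=308.0192. Δ = (V_up−V_dn)/(S_up−S_dn) = (0.0000−50.3938)/(394.2646−243.3352) = -0.3339. V = [p*·0.0000 + (1−p*)·50.3938]/1.06 = 21.3451. B = V − Δ·S = 124.1896.
(1,0): S=148.5200. Δ = (V_up−V_dn)/(S_up−S_dn) = (86.9402−159.6450)/(190.1056−117.3308) = -0.9990. V = [p*·86.9402 + (1−p*)·159.6450]/1.06 = 112.8143. B = V − Δ·S = 261.1915.
(1,1): S=240.6400. Δ = (V_up−V_dn)/(S_up−S_dn) = (21.3451−86.9402)/(308.0192−190.1056) = -0.5563. V = [p*·21.3451 + (1−p*)·86.9402]/1.06 = 47.9207. B = V − Δ·S = 181.7882.
(0,0): S=188.0000. Δ = (V_up−V_dn)/(S_up−S_dn) = (47.9207−112.8143)/(240.6400−148.5200) = -0.7044. V = [p*·47.9207 + (1−p*)·112.8143]/1.06 = 72.6949. B = V − Δ·S = 205.1308.
The time-0 hedge costs 72.6949, which is the no-arbitrage price.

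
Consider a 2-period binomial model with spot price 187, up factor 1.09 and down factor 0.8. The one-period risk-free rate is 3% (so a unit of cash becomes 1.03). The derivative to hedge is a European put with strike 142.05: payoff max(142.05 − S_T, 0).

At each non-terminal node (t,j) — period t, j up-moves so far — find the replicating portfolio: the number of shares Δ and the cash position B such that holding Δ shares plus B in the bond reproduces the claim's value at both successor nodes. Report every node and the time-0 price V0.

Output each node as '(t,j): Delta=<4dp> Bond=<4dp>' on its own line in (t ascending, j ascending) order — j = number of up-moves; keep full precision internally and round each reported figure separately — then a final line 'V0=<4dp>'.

Since d<R<u, set p* = (R−d)/(u−d) = 0.7931; price each node as the discounted p*-expectation of its children.
Payoff layer (t=2): V(2,0)=22.3700, V(2,1)=0.0000, V(2,2)=0.0000
  t=1,j=0: stock 149.6000 → up 163.0640 (V=0.0000), down 119.6800 (V=22.3700). Price 4.4935; hedge Δ=-0.5156, bond B=81.6314.
  t=1,j=1: stock 203.8300 → up 222.1747 (V=0.0000), down 163.0640 (V=0.0000). Price 0.0000; hedge Δ=0.0000, bond B=0.0000.
  t=0,j=0: stock 187.0000 → up 203.8300 (V=0.0000), down 149.6000 (V=4.4935). Price 0.9026; hedge Δ=-0.0829, bond B=16.3973.
Each (Δ,B) replicates both successor values, so the strategy is self-financing and V0 is arbitrage-free.

(0,0): Delta=-0.0829 Bond=16.3973
(1,0): Delta=-0.5156 Bond=81.6314
(1,1): Delta=0.0000 Bond=0.0000
V0=0.9026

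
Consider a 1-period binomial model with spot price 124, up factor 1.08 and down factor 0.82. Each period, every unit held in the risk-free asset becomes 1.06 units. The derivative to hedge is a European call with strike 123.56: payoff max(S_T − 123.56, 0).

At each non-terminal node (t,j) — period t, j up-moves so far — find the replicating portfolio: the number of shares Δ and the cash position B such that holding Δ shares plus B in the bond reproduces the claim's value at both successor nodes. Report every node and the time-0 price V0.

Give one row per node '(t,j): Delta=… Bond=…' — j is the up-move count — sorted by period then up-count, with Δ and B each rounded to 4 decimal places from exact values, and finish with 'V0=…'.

(0,0): Delta=0.3213 Bond=-30.8244
V0=9.0218

Under the risk-neutral measure, an up-move has probability p* = (R−d)/(u−d) = 0.9231 and values discount at R = 1.06.
At expiry t=1: V(1,0)=0.0000, V(1,1)=10.3600
(0,0): S=124.0000. Δ = (V_up−V_dn)/(S_up−S_dn) = (10.3600−0.0000)/(133.9200−101.6800) = 0.3213. V = [p*·10.3600 + (1−p*)·0.0000]/1.06 = 9.0218. B = V − Δ·S = -30.8244.
Check: Δ(0,0)·S0 + B(0,0) = 9.0218 = V0.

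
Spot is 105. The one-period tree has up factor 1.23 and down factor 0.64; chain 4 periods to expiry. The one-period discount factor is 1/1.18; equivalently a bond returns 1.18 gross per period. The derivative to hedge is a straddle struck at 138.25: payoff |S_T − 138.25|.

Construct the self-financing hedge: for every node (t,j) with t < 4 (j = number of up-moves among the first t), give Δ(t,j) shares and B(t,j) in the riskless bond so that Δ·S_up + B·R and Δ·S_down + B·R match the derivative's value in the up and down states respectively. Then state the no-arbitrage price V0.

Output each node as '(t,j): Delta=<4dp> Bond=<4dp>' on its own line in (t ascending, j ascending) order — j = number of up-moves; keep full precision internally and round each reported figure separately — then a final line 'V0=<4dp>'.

(0,0): Delta=0.5378 Bond=-16.2712
(1,0): Delta=-1.0000 Bond=84.1432
(1,1): Delta=0.6119 Bond=-28.7688
(2,0): Delta=-1.0000 Bond=99.2890
(2,1): Delta=-1.0000 Bond=99.2890
(2,2): Delta=0.6896 Bond=-46.2839
(3,0): Delta=-1.0000 Bond=117.1610
(3,1): Delta=-1.0000 Bond=117.1610
(3,2): Delta=-1.0000 Bond=117.1610
(3,3): Delta=0.7710 Bond=-70.5202
V0=40.2026

Under the risk-neutral measure, an up-move has probability p* = (R−d)/(u−d) = 0.9153 and values discount at R = 1.18.
Terminal values V(4,·): V(4,0)=120.6339, V(4,1)=104.3941, V(4,2)=73.1832, V(4,3)=13.1997, V(4,4)=102.0810
  t=3,j=0: stock 27.5251 → up 33.8559 (V=104.3941), down 17.6161 (V=120.6339). Price 89.6359; hedge Δ=-1.0000, bond B=117.1610.
  t=3,j=1: stock 52.8998 → up 65.0668 (V=73.1832), down 33.8559 (V=104.3941). Price 64.2612; hedge Δ=-1.0000, bond B=117.1610.
  t=3,j=2: stock 101.6669 → up 125.0503 (V=13.1997), down 65.0668 (V=73.1832). Price 15.4941; hedge Δ=-1.0000, bond B=117.1610.
  t=3,j=3: stock 195.3910 → up 240.3310 (V=102.0810), down 125.0503 (V=13.1997). Price 80.1260; hedge Δ=0.7710, bond B=-70.5202.
  t=2,j=0: stock 43.0080 → up 52.8998 (V=64.2612), down 27.5251 (V=89.6359). Price 56.2810; hedge Δ=-1.0000, bond B=99.2890.
  t=2,j=1: stock 82.6560 → up 101.6669 (V=15.4941), down 52.8998 (V=64.2612). Price 16.6330; hedge Δ=-1.0000, bond B=99.2890.
  t=2,j=2: stock 158.8545 → up 195.3910 (V=80.1260), down 101.6669 (V=15.4941). Price 63.2616; hedge Δ=0.6896, bond B=-46.2839.
  t=1,j=0: stock 67.2000 → up 82.6560 (V=16.6330), down 43.0080 (V=56.2810). Price 16.9432; hedge Δ=-1.0000, bond B=84.1432.
  t=1,j=1: stock 129.1500 → up 158.8545 (V=63.2616), down 82.6560 (V=16.6330). Price 50.2627; hedge Δ=0.6119, bond B=-28.7688.
  t=0,j=0: stock 105.0000 → up 129.1500 (V=50.2627), down 67.2000 (V=16.9432). Price 40.2026; hedge Δ=0.5378, bond B=-16.2712.
Root portfolio cost Δ·105+B reproduces V0=40.2026.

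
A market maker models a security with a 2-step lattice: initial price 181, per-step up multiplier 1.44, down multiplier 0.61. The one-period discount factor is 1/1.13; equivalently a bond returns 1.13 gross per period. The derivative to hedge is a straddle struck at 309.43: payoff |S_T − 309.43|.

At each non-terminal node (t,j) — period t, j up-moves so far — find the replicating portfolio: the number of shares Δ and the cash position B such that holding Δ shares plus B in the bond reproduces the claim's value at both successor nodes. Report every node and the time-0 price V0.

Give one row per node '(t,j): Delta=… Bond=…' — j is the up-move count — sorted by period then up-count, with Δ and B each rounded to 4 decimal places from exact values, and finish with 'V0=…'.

Since d<R<u, set p* = (R−d)/(u−d) = 0.6265; price each node as the discounted p*-expectation of its children.
Payoff layer (t=2): V(2,0)=242.0799, V(2,1)=150.4396, V(2,2)=65.8916
Node (1,0) S=110.4100: V=(p*·150.4396+(1−p*)·242.0799)/1.13=163.4219; Δ=(150.4396−242.0799)/(158.9904−67.3501)=-1.0000; B=V−Δ·S=273.8319
Node (1,1) S=260.6400: V=(p*·65.8916+(1−p*)·150.4396)/1.13=86.2564; Δ=(65.8916−150.4396)/(375.3216−158.9904)=-0.3908; B=V−Δ·S=188.1215
Node (0,0) S=181.0000: V=(p*·86.2564+(1−p*)·163.4219)/1.13=101.8383; Δ=(86.2564−163.4219)/(260.6400−110.4100)=-0.5136; B=V−Δ·S=194.8087
Check: Δ(0,0)·S0 + B(0,0) = 101.8383 = V0.

(0,0): Delta=-0.5136 Bond=194.8087
(1,0): Delta=-1.0000 Bond=273.8319
(1,1): Delta=-0.3908 Bond=188.1215
V0=101.8383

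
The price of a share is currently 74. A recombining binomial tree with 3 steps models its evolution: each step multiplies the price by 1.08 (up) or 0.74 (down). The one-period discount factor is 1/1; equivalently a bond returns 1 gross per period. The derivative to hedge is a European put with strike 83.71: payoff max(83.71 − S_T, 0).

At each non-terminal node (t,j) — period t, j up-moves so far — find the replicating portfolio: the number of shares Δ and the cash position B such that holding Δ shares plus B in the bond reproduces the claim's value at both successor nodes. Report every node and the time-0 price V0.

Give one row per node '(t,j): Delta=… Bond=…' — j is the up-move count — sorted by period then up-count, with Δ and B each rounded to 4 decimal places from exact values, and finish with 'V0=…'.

(0,0): Delta=-0.7790 Bond=71.6079
(1,0): Delta=-1.0000 Bond=83.7100
(1,1): Delta=-0.7324 Bond=67.8841
(2,0): Delta=-1.0000 Bond=83.7100
(2,1): Delta=-1.0000 Bond=83.7100
(2,2): Delta=-0.6760 Bond=63.0146
V0=13.9621

Risk-neutral probability p* = (R−d)/(u−d) = (1−0.74)/(1.08−0.74) = 0.7647.
Terminal payoffs: V(3,0)=53.7234, V(3,1)=39.9458, V(3,2)=19.8379, V(3,3)=0.0000
  t=2,j=0: stock 40.5224 → up 43.7642 (V=39.9458), down 29.9866 (V=53.7234). Price 43.1876; hedge Δ=-1.0000, bond B=83.7100.
  t=2,j=1: stock 59.1408 → up 63.8721 (V=19.8379), down 43.7642 (V=39.9458). Price 24.5692; hedge Δ=-1.0000, bond B=83.7100.
  t=2,j=2: stock 86.3136 → up 93.2187 (V=0.0000), down 63.8721 (V=19.8379). Price 4.6677; hedge Δ=-0.6760, bond B=63.0146.
  t=1,j=0: stock 54.7600 → up 59.1408 (V=24.5692), down 40.5224 (V=43.1876). Price 28.9500; hedge Δ=-1.0000, bond B=83.7100.
  t=1,j=1: stock 79.9200 → up 86.3136 (V=4.6677), down 59.1408 (V=24.5692). Price 9.3504; hedge Δ=-0.7324, bond B=67.8841.
  t=0,j=0: stock 74.0000 → up 79.9200 (V=9.3504), down 54.7600 (V=28.9500). Price 13.9621; hedge Δ=-0.7790, bond B=71.6079.
Self-financing check: at every node Δ·S+B equals the discounted successor values.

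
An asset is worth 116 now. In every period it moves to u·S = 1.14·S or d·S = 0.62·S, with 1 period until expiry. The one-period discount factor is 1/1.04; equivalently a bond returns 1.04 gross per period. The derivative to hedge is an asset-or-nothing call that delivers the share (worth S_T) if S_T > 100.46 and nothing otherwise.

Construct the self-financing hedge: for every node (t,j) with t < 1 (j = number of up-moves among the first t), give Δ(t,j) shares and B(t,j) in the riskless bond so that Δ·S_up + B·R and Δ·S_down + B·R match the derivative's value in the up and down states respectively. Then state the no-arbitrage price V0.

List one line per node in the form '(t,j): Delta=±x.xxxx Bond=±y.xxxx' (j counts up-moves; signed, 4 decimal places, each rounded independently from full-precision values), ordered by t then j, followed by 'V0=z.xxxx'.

Under the risk-neutral measure, an up-move has probability p* = (R−d)/(u−d) = 0.8077 and values discount at R = 1.04.
Terminal values V(1,·): V(1,0)=0.0000, V(1,1)=132.2400
  t=0,j=0: stock 116.0000 → up 132.2400 (V=132.2400), down 71.9200 (V=0.0000). Price 102.7012; hedge Δ=2.1923, bond B=-151.6065.
Each (Δ,B) replicates both successor values, so the strategy is self-financing and V0 is arbitrage-free.

(0,0): Delta=2.1923 Bond=-151.6065
V0=102.7012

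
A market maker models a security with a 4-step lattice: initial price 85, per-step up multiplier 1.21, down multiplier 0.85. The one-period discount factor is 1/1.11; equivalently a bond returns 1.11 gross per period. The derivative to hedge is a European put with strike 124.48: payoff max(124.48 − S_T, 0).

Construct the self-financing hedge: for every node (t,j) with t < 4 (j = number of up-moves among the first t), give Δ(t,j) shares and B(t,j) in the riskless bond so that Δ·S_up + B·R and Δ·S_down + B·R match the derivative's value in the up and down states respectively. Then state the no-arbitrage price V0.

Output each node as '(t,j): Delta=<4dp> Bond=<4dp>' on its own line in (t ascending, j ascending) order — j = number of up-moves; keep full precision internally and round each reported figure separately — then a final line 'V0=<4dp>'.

(0,0): Delta=-0.4755 Bond=48.7321
(1,0): Delta=-0.9428 Bond=87.8532
(1,1): Delta=-0.3493 Bond=41.1079
(2,0): Delta=-1.0000 Bond=101.0308
(2,1): Delta=-0.9273 Bond=96.1656
(2,2): Delta=-0.1931 Bond=26.1929
(3,0): Delta=-1.0000 Bond=112.1441
(3,1): Delta=-1.0000 Bond=112.1441
(3,2): Delta=-0.9077 Bond=104.6667
(3,3): Delta=0.0000 Bond=0.0000
V0=8.3137

The replicating-portfolio and risk-neutral prices coincide; use p* = (1.11−0.85)/(1.21−0.85) = 0.7222 for the latter.
At expiry t=4: V(4,0)=80.1095, V(4,1)=61.3172, V(4,2)=34.5660, V(4,3)=0.0000, V(4,4)=0.0000
  t=3,j=0: stock 52.2006 → up 63.1628 (V=61.3172), down 44.3705 (V=80.1095). Price 59.9435; hedge Δ=-1.0000, bond B=112.1441.
  t=3,j=1: stock 74.3091 → up 89.9140 (V=34.5660), down 63.1628 (V=61.3172). Price 37.8350; hedge Δ=-1.0000, bond B=112.1441.
  t=3,j=2: stock 105.7812 → up 127.9953 (V=0.0000), down 89.9140 (V=34.5660). Price 8.6501; hedge Δ=-0.9077, bond B=104.6667.
  t=3,j=3: stock 150.5827 → up 182.2050 (V=0.0000), down 127.9953 (V=0.0000). Price 0.0000; hedge Δ=0.0000, bond B=0.0000.
  t=2,j=0: stock 61.4125 → up 74.3091 (V=37.8350), down 52.2006 (V=59.9435). Price 39.6183; hedge Δ=-1.0000, bond B=101.0308.
  t=2,j=1: stock 87.4225 → up 105.7812 (V=8.6501), down 74.3091 (V=37.8350). Price 15.0964; hedge Δ=-0.9273, bond B=96.1656.
  t=2,j=2: stock 124.4485 → up 150.5827 (V=0.0000), down 105.7812 (V=8.6501). Price 2.1647; hedge Δ=-0.1931, bond B=26.1929.
  t=1,j=0: stock 72.2500 → up 87.4225 (V=15.0964), down 61.4125 (V=39.6183). Price 19.7370; hedge Δ=-0.9428, bond B=87.8532.
  t=1,j=1: stock 102.8500 → up 124.4485 (V=2.1647), down 87.4225 (V=15.0964). Price 5.1864; hedge Δ=-0.3493, bond B=41.1079.
  t=0,j=0: stock 85.0000 → up 102.8500 (V=5.1864), down 72.2500 (V=19.7370). Price 8.3137; hedge Δ=-0.4755, bond B=48.7321.
Root portfolio cost Δ·85+B reproduces V0=8.3137.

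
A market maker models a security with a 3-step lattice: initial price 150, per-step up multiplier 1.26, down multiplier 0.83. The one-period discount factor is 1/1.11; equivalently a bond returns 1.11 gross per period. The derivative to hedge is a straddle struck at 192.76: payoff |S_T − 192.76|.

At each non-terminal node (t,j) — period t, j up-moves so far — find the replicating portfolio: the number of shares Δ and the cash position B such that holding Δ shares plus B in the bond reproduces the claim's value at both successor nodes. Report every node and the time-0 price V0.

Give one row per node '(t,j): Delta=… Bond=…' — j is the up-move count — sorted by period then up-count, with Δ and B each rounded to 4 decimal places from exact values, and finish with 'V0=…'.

(0,0): Delta=0.1487 Bond=15.1412
(1,0): Delta=-0.8927 Bond=146.4589
(1,1): Delta=0.5162 Bond=-52.6498
(2,0): Delta=-1.0000 Bond=173.6577
(2,1): Delta=-0.8548 Bond=156.6292
(2,2): Delta=1.0000 Bond=-173.6577
V0=37.4443

Since d<R<u, set p* = (R−d)/(u−d) = 0.6512; price each node as the discounted p*-expectation of its children.
Terminal values V(3,·): V(3,0)=106.9920, V(3,1)=62.5579, V(3,2)=4.8962, V(3,3)=107.2964
Node (2,0) S=103.3350: V=(p*·62.5579+(1−p*)·106.9920)/1.11=70.3227; Δ=(62.5579−106.9920)/(130.2021−85.7680)=-1.0000; B=V−Δ·S=173.6577
Node (2,1) S=156.8700: V=(p*·4.8962+(1−p*)·62.5579)/1.11=22.5322; Δ=(4.8962−62.5579)/(197.6562−130.2021)=-0.8548; B=V−Δ·S=156.6292
Node (2,2) S=238.1400: V=(p*·107.2964+(1−p*)·4.8962)/1.11=64.4823; Δ=(107.2964−4.8962)/(300.0564−197.6562)=1.0000; B=V−Δ·S=-173.6577
Node (1,0) S=124.5000: V=(p*·22.5322+(1−p*)·70.3227)/1.11=35.3183; Δ=(22.5322−70.3227)/(156.8700−103.3350)=-0.8927; B=V−Δ·S=146.4589
Node (1,1) S=189.0000: V=(p*·64.4823+(1−p*)·22.5322)/1.11=44.9086; Δ=(64.4823−22.5322)/(238.1400−156.8700)=0.5162; B=V−Δ·S=-52.6498
Node (0,0) S=150.0000: V=(p*·44.9086+(1−p*)·35.3183)/1.11=37.4443; Δ=(44.9086−35.3183)/(189.0000−124.5000)=0.1487; B=V−Δ·S=15.1412
Self-financing check: at every node Δ·S+B equals the discounted successor values.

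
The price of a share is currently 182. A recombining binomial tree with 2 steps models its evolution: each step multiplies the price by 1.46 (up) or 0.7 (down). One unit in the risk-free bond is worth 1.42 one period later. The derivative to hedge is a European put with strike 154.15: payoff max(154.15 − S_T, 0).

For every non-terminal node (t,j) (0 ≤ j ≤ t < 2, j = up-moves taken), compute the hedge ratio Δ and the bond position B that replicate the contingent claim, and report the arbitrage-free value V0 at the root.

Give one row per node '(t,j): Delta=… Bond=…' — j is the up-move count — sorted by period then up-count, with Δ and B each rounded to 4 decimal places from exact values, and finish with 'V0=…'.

(0,0): Delta=-0.0174 Bond=3.2578
(1,0): Delta=-0.6710 Bond=87.8949
(1,1): Delta=0.0000 Bond=0.0000
V0=0.0893

No-arbitrage ⇒ martingale measure with p* = (R−d)/(u−d) = 0.9474.
Payoff layer (t=2): V(2,0)=64.9700, V(2,1)=0.0000, V(2,2)=0.0000
  t=1,j=0: stock 127.4000 → up 186.0040 (V=0.0000), down 89.1800 (V=64.9700). Price 2.4081; hedge Δ=-0.6710, bond B=87.8949.
  t=1,j=1: stock 265.7200 → up 387.9512 (V=0.0000), down 186.0040 (V=0.0000). Price 0.0000; hedge Δ=0.0000, bond B=0.0000.
  t=0,j=0: stock 182.0000 → up 265.7200 (V=0.0000), down 127.4000 (V=2.4081). Price 0.0893; hedge Δ=-0.0174, bond B=3.2578.
Each (Δ,B) replicates both successor values, so the strategy is self-financing and V0 is arbitrage-free.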